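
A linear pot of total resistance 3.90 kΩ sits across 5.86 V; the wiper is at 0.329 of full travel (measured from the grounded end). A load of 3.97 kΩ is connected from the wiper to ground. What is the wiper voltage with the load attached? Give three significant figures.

The wiper splits the pot into (1−α)R = 2.617 kΩ above and αR = 1.283 kΩ below.
Lower section ‖ load = 0.9697 kΩ.
V_wiper = 5.86 × 0.9697/(2.617 + 0.9697) = 1.58 V.

V ≈ 1.58 V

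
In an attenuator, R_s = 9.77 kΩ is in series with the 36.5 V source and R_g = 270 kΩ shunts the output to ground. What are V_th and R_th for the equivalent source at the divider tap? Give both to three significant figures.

V_th = 35.2 V, R_th = 9.43 kΩ

V_th is the open-circuit tap voltage: 36.5 × 270/(9.77 + 270) = 35.2 V.
With the supply zeroed, R_s and R_g appear in parallel from the tap: R_th = R_s‖R_g = (9.77 × 270)/279.8 = 9.43 kΩ.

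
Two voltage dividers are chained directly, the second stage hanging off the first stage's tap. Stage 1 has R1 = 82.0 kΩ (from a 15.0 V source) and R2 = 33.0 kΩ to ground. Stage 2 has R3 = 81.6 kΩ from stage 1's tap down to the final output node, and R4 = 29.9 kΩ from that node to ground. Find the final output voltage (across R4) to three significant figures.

Stage 2 presents R3+R4 = 111.5 kΩ as a load on stage 1's tap.
Stage 1's lower leg becomes R2‖(R3+R4) = 25.46 kΩ, so V_mid = 15.0 × 25.46/107.5 = 3.554 V.
Stage 2 is itself unloaded: V_out = V_mid × R4/(R3+R4) = 3.554 × 29.9/111.5 = 0.953 V.

V_out ≈ 0.953 V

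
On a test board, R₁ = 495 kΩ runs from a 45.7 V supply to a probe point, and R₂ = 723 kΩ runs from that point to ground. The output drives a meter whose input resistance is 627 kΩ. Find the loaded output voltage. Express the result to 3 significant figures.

The load sits in parallel with R₂: R₂‖R_L = (723 × 627) / (723 + 627) = 335.8 kΩ.
V_out = 45.7 × 335.8 / (495 + 335.8) = 45.7 × 335.8/830.8 = 18.5 V.
(Unloaded it would have been 27.1 V.)

V_out ≈ 18.5 V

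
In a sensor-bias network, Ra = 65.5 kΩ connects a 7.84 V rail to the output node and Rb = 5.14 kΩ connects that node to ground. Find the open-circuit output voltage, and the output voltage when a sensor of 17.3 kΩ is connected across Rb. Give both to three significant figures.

Unloaded: 0.570 V; loaded: 0.447 V

Open-circuit: V = 7.84 × 5.14/(65.5 + 5.14) = 0.570 V.
With the load, Rb becomes Rb‖R_L = 3.963 kΩ, so V = 7.84 × 3.963/69.46 = 0.447 V.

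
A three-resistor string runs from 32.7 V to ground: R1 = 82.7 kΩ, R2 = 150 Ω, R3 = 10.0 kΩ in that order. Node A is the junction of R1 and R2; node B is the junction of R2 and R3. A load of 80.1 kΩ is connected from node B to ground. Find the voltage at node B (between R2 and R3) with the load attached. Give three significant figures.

At node B, R3 is in parallel with the load: R3‖R_L = 8890 Ω.
Below node A the resistance is R2 + (R3‖R_L) = 9040 Ω, so V_A = 32.7 × 9040/91740 = 3.222 V.
Then V_B = V_A × (R3‖R_L)/(R2 + R3‖R_L) = 3.222 × 8890/9040 = 3.17 V.

V ≈ 3.17 V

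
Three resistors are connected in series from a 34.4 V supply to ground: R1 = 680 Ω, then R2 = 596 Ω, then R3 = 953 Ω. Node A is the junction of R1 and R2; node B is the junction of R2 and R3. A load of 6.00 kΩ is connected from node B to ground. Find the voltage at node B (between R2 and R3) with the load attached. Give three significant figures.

V ≈ 13.5 V

At node B, R3 is in parallel with the load: R3‖R_L = 822.4 Ω.
Below node A the resistance is R2 + (R3‖R_L) = 1418 Ω, so V_A = 34.4 × 1418/2098 = 23.25 V.
Then V_B = V_A × (R3‖R_L)/(R2 + R3‖R_L) = 23.25 × 822.4/1418 = 13.5 V.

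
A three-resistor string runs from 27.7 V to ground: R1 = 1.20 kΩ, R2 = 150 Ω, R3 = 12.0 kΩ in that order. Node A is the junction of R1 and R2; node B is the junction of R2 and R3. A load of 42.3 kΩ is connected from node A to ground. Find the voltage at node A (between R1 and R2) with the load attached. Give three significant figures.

Below node A the series string R2+R3 = 12150 Ω sits in parallel with the 42300 Ω load: 9439 Ω.
V_A = 27.7 × 9439/(1200 + 9439) = 24.6 V.

V ≈ 24.6 V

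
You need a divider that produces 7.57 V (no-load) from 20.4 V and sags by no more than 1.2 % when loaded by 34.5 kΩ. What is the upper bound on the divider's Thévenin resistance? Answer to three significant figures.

R_th ≤ 419 Ω

Loading drop = R_th/(R_th + R_L) ≤ 0.0120, so R_th ≤ R_L · ε/(1−ε) = 34.5 kΩ × 0.0120/0.9880 = 419 Ω.
(Any R1, R2 with R2/(R1+R2) = 0.371 and R1‖R2 ≤ 419 Ω will meet the spec.)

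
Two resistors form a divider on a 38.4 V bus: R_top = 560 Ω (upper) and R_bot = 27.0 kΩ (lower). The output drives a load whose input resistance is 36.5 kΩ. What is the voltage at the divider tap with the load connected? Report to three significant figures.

V_out ≈ 37.1 V

The load sits in parallel with R_bot: R_bot‖R_L = (27000 × 36500) / (27000 + 36500) = 15520 Ω.
V_out = 38.4 × 15520 / (560 + 15520) = 38.4 × 15520/16080 = 37.1 V.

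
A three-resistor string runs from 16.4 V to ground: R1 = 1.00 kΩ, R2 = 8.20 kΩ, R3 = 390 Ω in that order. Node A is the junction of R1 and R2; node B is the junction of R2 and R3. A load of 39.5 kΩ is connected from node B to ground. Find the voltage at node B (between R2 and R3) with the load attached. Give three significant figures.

V ≈ 0.661 V

At node B, R3 is in parallel with the load: R3‖R_L = 386.2 Ω.
Below node A the resistance is R2 + (R3‖R_L) = 8586 Ω, so V_A = 16.4 × 8586/9586 = 14.69 V.
Then V_B = V_A × (R3‖R_L)/(R2 + R3‖R_L) = 14.69 × 386.2/8586 = 0.661 V.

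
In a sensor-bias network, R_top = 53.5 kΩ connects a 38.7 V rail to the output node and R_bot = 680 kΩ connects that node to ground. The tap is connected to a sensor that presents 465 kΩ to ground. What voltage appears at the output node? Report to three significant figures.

The load sits in parallel with R_bot: R_bot‖R_L = (680 × 465) / (680 + 465) = 276.2 kΩ.
V_out = 38.7 × 276.2 / (53.5 + 276.2) = 38.7 × 276.2/329.7 = 32.4 V.
(Unloaded it would have been 35.9 V.)

V_out ≈ 32.4 V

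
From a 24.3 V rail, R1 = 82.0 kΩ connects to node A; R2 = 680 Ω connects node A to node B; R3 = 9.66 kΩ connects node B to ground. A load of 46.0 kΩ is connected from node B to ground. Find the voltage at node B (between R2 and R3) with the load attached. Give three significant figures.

At node B, R3 is in parallel with the load: R3‖R_L = 7983 Ω.
Below node A the resistance is R2 + (R3‖R_L) = 8663 Ω, so V_A = 24.3 × 8663/90660 = 2.322 V.
Then V_B = V_A × (R3‖R_L)/(R2 + R3‖R_L) = 2.322 × 7983/8663 = 2.14 V.

V ≈ 2.14 V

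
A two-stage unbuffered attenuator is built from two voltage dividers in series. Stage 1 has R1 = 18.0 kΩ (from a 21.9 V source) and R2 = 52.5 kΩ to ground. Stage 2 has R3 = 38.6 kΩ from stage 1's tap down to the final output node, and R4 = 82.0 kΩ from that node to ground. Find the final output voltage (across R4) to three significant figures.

V_out ≈ 9.98 V

Stage 2 presents R3+R4 = 120.6 kΩ as a load on stage 1's tap.
Stage 1's lower leg becomes R2‖(R3+R4) = 36.58 kΩ, so V_mid = 21.9 × 36.58/54.58 = 14.68 V.
Stage 2 is itself unloaded: V_out = V_mid × R4/(R3+R4) = 14.68 × 82.0/120.6 = 9.98 V.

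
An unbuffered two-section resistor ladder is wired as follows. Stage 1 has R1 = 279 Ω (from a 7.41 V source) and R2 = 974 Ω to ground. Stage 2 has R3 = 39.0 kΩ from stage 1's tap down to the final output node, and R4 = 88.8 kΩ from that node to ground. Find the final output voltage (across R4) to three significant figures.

V_out ≈ 4.00 V

Stage 2 presents R3+R4 = 127800 Ω as a load on stage 1's tap.
Stage 1's lower leg becomes R2‖(R3+R4) = 966.6 Ω, so V_mid = 7.41 × 966.6/1246 = 5.750 V.
Stage 2 is itself unloaded: V_out = V_mid × R4/(R3+R4) = 5.750 × 88800/127800 = 4.00 V.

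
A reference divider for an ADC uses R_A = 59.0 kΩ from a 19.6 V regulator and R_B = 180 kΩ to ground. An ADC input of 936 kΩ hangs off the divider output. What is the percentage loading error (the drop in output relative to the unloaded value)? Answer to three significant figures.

The divider's output (Thévenin) resistance is R_A‖R_B = 44.44 kΩ.
Fractional drop under load = R_th/(R_th + R_L) = 44.44 / (44.44 + 936) = 0.04532.
So the output falls by 4.53 %.

4.53 %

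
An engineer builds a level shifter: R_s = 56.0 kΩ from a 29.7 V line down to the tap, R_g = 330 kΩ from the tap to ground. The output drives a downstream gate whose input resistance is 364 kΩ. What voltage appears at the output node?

V_out ≈ 22.4 V

The load sits in parallel with R_g: R_g‖R_L = (330 × 364) / (330 + 364) = 173.1 kΩ.
V_out = 29.7 × 173.1 / (56.0 + 173.1) = 29.7 × 173.1/229.1 = 22.4 V.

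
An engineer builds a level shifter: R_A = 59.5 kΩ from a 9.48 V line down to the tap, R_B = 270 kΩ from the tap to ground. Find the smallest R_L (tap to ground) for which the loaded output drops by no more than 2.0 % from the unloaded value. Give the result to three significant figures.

Output resistance R_th = R_A‖R_B = (59.5 × 270)/329.5 = 48.76 kΩ.
The fractional drop is R_th/(R_th + R_L); requiring this ≤ 0.0200 gives R_L ≥ R_th(1/0.0200 − 1) = 48.76 × 49.00 = 2.39 MΩ.

R_L(min) ≈ 2.39 MΩ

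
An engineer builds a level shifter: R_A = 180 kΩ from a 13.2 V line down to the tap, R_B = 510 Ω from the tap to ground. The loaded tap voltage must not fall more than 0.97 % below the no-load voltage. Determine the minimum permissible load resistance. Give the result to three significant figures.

Output resistance R_th = R_A‖R_B = (180000 × 510)/180500 = 508.6 Ω.
The fractional drop is R_th/(R_th + R_L); requiring this ≤ 0.00970 gives R_L ≥ R_th(1/0.00970 − 1) = 508.6 × 102.1 = 51.9 kΩ.

R_L(min) ≈ 51.9 kΩ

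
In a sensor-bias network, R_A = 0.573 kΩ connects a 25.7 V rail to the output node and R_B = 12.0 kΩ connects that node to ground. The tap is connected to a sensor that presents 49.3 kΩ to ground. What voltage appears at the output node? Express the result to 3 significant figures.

The load sits in parallel with R_B: R_B‖R_L = (12000 × 49300) / (12000 + 49300) = 9651 Ω.
V_out = 25.7 × 9651 / (573 + 9651) = 25.7 × 9651/10220 = 24.3 V.
(Unloaded it would have been 24.5 V.)

V_out ≈ 24.3 V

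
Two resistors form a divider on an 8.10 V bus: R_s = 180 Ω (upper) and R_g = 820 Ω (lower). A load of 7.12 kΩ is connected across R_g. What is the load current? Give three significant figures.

R_g‖R_L = 735.3 Ω; V_out = 8.10 × 735.3/915.3 = 6.507 V.
I_L = V_out / R_L = 6.507 / 7.12 kΩ = 0.914 mA.

I_L ≈ 0.914 mA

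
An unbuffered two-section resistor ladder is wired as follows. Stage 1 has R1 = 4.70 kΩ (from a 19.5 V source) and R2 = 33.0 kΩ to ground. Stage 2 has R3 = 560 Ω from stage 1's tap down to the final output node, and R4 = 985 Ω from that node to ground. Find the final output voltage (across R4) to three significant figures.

V_out ≈ 2.97 V

Stage 2 presents R3+R4 = 1545 Ω as a load on stage 1's tap.
Stage 1's lower leg becomes R2‖(R3+R4) = 1476 Ω, so V_mid = 19.5 × 1476/6176 = 4.660 V.
Stage 2 is itself unloaded: V_out = V_mid × R4/(R3+R4) = 4.660 × 985/1545 = 2.97 V.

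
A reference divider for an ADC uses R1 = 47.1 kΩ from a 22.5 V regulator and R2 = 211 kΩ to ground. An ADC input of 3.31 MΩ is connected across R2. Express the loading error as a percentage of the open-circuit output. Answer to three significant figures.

1.15 %

The divider's output (Thévenin) resistance is R1‖R2 = 38.50 kΩ.
Fractional drop under load = R_th/(R_th + R_L) = 38.50 / (38.50 + 3310) = 0.01150.
So the output falls by 1.15 %.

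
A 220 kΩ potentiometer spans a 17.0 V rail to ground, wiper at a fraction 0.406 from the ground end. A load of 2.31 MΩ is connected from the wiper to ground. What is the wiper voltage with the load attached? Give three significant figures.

The wiper splits the pot into (1−α)R = 130.7 kΩ above and αR = 89.32 kΩ below.
Lower section ‖ load = 85.99 kΩ.
V_wiper = 17.0 × 85.99/(130.7 + 85.99) = 6.75 V.

V ≈ 6.75 V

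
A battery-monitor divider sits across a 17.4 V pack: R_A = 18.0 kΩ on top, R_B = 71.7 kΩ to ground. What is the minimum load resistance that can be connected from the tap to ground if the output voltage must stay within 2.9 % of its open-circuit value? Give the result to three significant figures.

Output resistance R_th = R_A‖R_B = (18.0 × 71.7)/89.70 = 14.39 kΩ.
The fractional drop is R_th/(R_th + R_L); requiring this ≤ 0.0290 gives R_L ≥ R_th(1/0.0290 − 1) = 14.39 × 33.48 = 482 kΩ.

R_L(min) ≈ 482 kΩ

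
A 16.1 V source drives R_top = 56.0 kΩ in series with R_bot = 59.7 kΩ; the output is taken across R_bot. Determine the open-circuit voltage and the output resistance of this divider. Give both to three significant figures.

V_th = 8.31 V, R_th = 28.9 kΩ

V_th is the open-circuit tap voltage: 16.1 × 59.7/(56.0 + 59.7) = 8.31 V.
With the supply zeroed, R_top and R_bot appear in parallel from the tap: R_th = R_top‖R_bot = (56.0 × 59.7)/115.7 = 28.9 kΩ.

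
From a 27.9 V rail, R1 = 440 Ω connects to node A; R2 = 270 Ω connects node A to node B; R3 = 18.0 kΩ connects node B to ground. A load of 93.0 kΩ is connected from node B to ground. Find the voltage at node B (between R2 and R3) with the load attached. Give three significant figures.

At node B, R3 is in parallel with the load: R3‖R_L = 15080 Ω.
Below node A the resistance is R2 + (R3‖R_L) = 15350 Ω, so V_A = 27.9 × 15350/15790 = 27.12 V.
Then V_B = V_A × (R3‖R_L)/(R2 + R3‖R_L) = 27.12 × 15080/15350 = 26.6 V.

V ≈ 26.6 V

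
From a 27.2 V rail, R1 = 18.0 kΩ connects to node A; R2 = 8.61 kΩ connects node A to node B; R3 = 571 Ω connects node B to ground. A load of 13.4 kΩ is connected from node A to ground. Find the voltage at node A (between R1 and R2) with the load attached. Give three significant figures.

Below node A the series string R2+R3 = 9181 Ω sits in parallel with the 13400 Ω load: 5448 Ω.
V_A = 27.2 × 5448/(18000 + 5448) = 6.32 V.

V ≈ 6.32 V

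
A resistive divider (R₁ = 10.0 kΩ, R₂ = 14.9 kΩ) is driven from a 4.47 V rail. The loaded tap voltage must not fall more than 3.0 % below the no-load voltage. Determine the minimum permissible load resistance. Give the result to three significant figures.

R_L(min) ≈ 193 kΩ

Output resistance R_th = R₁‖R₂ = (10.0 × 14.9)/24.90 = 5.984 kΩ.
The fractional drop is R_th/(R_th + R_L); requiring this ≤ 0.0300 gives R_L ≥ R_th(1/0.0300 − 1) = 5.984 × 32.33 = 193 kΩ.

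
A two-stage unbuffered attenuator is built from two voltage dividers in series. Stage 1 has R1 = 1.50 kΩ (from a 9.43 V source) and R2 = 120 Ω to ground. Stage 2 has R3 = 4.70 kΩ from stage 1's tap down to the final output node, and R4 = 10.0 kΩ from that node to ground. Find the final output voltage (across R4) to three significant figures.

Stage 2 presents R3+R4 = 14700 Ω as a load on stage 1's tap.
Stage 1's lower leg becomes R2‖(R3+R4) = 119.0 Ω, so V_mid = 9.43 × 119.0/1619 = 0.6933 V.
Stage 2 is itself unloaded: V_out = V_mid × R4/(R3+R4) = 0.6933 × 10000/14700 = 0.472 V.

V_out ≈ 0.472 V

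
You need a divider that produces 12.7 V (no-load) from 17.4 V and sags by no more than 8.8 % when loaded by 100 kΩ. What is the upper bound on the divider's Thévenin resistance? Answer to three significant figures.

R_th ≤ 9.65 kΩ

Loading drop = R_th/(R_th + R_L) ≤ 0.0880, so R_th ≤ R_L · ε/(1−ε) = 100 kΩ × 0.0880/0.9120 = 9.65 kΩ.
(Any R1, R2 with R2/(R1+R2) = 0.730 and R1‖R2 ≤ 9.65 kΩ will meet the spec.)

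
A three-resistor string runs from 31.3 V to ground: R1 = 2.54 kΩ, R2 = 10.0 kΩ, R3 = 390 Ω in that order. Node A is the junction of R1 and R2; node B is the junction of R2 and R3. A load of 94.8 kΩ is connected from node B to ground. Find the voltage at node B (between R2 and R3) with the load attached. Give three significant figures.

At node B, R3 is in parallel with the load: R3‖R_L = 388.4 Ω.
Below node A the resistance is R2 + (R3‖R_L) = 10390 Ω, so V_A = 31.3 × 10390/12930 = 25.15 V.
Then V_B = V_A × (R3‖R_L)/(R2 + R3‖R_L) = 25.15 × 388.4/10390 = 0.940 V.

V ≈ 0.940 V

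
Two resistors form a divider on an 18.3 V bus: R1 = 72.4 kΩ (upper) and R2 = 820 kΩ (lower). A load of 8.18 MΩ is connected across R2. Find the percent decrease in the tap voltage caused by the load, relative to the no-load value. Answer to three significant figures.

The divider's output (Thévenin) resistance is R1‖R2 = 66.53 kΩ.
Fractional drop under load = R_th/(R_th + R_L) = 66.53 / (66.53 + 8180) = 0.008067.
So the output falls by 0.807 %.

0.807 %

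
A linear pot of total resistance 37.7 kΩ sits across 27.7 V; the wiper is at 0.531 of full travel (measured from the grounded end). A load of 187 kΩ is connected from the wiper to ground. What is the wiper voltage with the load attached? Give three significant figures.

V ≈ 14.0 V

The wiper splits the pot into (1−α)R = 17.68 kΩ above and αR = 20.02 kΩ below.
Lower section ‖ load = 18.08 kΩ.
V_wiper = 27.7 × 18.08/(17.68 + 18.08) = 14.0 V.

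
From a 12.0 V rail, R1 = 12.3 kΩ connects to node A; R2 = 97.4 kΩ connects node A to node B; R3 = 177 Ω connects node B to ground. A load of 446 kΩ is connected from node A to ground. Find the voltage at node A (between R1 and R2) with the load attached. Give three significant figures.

V ≈ 10.4 V

Below node A the series string R2+R3 = 97580 Ω sits in parallel with the 446000 Ω load: 80060 Ω.
V_A = 12.0 × 80060/(12300 + 80060) = 10.4 V.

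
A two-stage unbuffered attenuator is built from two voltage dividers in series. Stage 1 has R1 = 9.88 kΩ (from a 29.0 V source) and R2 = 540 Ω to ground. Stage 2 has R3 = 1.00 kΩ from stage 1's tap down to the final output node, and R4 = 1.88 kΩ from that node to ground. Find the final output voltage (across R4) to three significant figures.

V_out ≈ 0.833 V

Stage 2 presents R3+R4 = 2880 Ω as a load on stage 1's tap.
Stage 1's lower leg becomes R2‖(R3+R4) = 454.7 Ω, so V_mid = 29.0 × 454.7/10330 = 1.276 V.
Stage 2 is itself unloaded: V_out = V_mid × R4/(R3+R4) = 1.276 × 1880/2880 = 0.833 V.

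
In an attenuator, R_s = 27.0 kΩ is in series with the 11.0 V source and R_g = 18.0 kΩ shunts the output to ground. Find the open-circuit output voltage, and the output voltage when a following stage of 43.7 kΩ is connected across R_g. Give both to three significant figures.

Unloaded: 4.40 V; loaded: 3.53 V

Open-circuit: V = 11.0 × 18.0/(27.0 + 18.0) = 4.40 V.
With the load, R_g becomes R_g‖R_L = 12.75 kΩ, so V = 11.0 × 12.75/39.75 = 3.53 V.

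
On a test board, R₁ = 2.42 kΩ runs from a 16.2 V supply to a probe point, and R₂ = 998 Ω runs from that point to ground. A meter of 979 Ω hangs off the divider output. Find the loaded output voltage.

The load sits in parallel with R₂: R₂‖R_L = (998 × 979) / (998 + 979) = 494.2 Ω.
V_out = 16.2 × 494.2 / (2420 + 494.2) = 16.2 × 494.2/2914 = 2.75 V.

V_out ≈ 2.75 V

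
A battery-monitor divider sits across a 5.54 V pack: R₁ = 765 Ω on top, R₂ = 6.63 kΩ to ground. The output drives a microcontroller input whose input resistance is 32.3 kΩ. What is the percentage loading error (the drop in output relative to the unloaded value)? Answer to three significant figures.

2.08 %

The divider's output (Thévenin) resistance is R₁‖R₂ = 685.9 Ω.
Fractional drop under load = R_th/(R_th + R_L) = 685.9 / (685.9 + 32300) = 0.02079.
So the output falls by 2.08 %.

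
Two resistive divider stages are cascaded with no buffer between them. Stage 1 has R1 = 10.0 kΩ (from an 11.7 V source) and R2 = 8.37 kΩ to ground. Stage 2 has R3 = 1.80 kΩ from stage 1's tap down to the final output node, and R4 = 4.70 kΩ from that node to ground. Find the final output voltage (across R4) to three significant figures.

Stage 2 presents R3+R4 = 6.500 kΩ as a load on stage 1's tap.
Stage 1's lower leg becomes R2‖(R3+R4) = 3.659 kΩ, so V_mid = 11.7 × 3.659/13.66 = 3.134 V.
Stage 2 is itself unloaded: V_out = V_mid × R4/(R3+R4) = 3.134 × 4.70/6.500 = 2.27 V.

V_out ≈ 2.27 V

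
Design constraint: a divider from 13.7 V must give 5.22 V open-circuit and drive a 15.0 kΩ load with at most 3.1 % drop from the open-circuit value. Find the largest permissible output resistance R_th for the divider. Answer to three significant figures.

R_th ≤ 480 Ω

Loading drop = R_th/(R_th + R_L) ≤ 0.0310, so R_th ≤ R_L · ε/(1−ε) = 15.0 kΩ × 0.0310/0.9690 = 480 Ω.
(Any R1, R2 with R2/(R1+R2) = 0.381 and R1‖R2 ≤ 480 Ω will meet the spec.)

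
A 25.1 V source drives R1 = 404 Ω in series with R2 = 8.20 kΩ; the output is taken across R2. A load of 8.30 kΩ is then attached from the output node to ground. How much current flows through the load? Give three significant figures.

I_L ≈ 2.75 mA

R2‖R_L = 4125 Ω; V_out = 25.1 × 4125/4529 = 22.86 V.
I_L = V_out / R_L = 22.86 / 8.30 kΩ = 2.75 mA.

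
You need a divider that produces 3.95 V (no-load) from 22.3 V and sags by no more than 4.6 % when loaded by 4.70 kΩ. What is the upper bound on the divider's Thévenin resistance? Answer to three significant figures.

R_th ≤ 227 Ω

Loading drop = R_th/(R_th + R_L) ≤ 0.0460, so R_th ≤ R_L · ε/(1−ε) = 4.70 kΩ × 0.0460/0.9540 = 227 Ω.
(Any R1, R2 with R2/(R1+R2) = 0.177 and R1‖R2 ≤ 227 Ω will meet the spec.)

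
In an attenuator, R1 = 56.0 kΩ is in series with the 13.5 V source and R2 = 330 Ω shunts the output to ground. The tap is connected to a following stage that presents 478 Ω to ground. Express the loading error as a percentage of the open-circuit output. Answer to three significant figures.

The divider's output (Thévenin) resistance is R1‖R2 = 328.1 Ω.
Fractional drop under load = R_th/(R_th + R_L) = 328.1 / (328.1 + 478) = 0.4070.
So the output falls by 40.7 %.

40.7 %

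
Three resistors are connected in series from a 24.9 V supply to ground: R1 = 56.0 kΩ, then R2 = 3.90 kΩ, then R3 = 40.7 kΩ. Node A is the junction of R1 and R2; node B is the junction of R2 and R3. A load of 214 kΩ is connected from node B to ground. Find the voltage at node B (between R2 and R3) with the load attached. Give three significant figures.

V ≈ 9.05 V

At node B, R3 is in parallel with the load: R3‖R_L = 34.20 kΩ.
Below node A the resistance is R2 + (R3‖R_L) = 38.10 kΩ, so V_A = 24.9 × 38.10/94.10 = 10.08 V.
Then V_B = V_A × (R3‖R_L)/(R2 + R3‖R_L) = 10.08 × 34.20/38.10 = 9.05 V.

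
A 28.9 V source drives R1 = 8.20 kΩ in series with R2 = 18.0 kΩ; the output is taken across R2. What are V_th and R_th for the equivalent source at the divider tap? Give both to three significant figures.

V_th is the open-circuit tap voltage: 28.9 × 18.0/(8.20 + 18.0) = 19.9 V.
With the supply zeroed, R1 and R2 appear in parallel from the tap: R_th = R1‖R2 = (8.20 × 18.0)/26.20 = 5.63 kΩ.

V_th = 19.9 V, R_th = 5.63 kΩ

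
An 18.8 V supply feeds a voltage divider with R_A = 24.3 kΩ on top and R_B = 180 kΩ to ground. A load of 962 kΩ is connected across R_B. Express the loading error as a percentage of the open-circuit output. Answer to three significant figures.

2.18 %

The divider's output (Thévenin) resistance is R_A‖R_B = 21.41 kΩ.
Fractional drop under load = R_th/(R_th + R_L) = 21.41 / (21.41 + 962) = 0.02177.
So the output falls by 2.18 %.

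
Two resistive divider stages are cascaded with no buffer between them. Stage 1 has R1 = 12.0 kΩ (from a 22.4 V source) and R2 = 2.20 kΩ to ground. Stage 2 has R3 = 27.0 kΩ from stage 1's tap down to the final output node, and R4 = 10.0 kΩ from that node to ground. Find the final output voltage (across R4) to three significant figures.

V_out ≈ 0.893 V

Stage 2 presents R3+R4 = 37.00 kΩ as a load on stage 1's tap.
Stage 1's lower leg becomes R2‖(R3+R4) = 2.077 kΩ, so V_mid = 22.4 × 2.077/14.08 = 3.304 V.
Stage 2 is itself unloaded: V_out = V_mid × R4/(R3+R4) = 3.304 × 10.0/37.00 = 0.893 V.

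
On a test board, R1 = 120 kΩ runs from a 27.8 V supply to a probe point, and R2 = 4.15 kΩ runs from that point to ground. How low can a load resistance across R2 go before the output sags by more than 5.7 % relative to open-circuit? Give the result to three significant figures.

R_L(min) ≈ 66.4 kΩ

Output resistance R_th = R1‖R2 = (120 × 4.15)/124.2 = 4.011 kΩ.
The fractional drop is R_th/(R_th + R_L); requiring this ≤ 0.0570 gives R_L ≥ R_th(1/0.0570 − 1) = 4.011 × 16.54 = 66.4 kΩ.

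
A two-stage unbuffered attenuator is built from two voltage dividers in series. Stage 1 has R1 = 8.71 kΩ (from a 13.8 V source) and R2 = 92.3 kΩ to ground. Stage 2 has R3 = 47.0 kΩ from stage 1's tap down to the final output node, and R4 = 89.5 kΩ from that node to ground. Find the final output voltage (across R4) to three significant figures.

Stage 2 presents R3+R4 = 136.5 kΩ as a load on stage 1's tap.
Stage 1's lower leg becomes R2‖(R3+R4) = 55.07 kΩ, so V_mid = 13.8 × 55.07/63.78 = 11.92 V.
Stage 2 is itself unloaded: V_out = V_mid × R4/(R3+R4) = 11.92 × 89.5/136.5 = 7.81 V.

V_out ≈ 7.81 V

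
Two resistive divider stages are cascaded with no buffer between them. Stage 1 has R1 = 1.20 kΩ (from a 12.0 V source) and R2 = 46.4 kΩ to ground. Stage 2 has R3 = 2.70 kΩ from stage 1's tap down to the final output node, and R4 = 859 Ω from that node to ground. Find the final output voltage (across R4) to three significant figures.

Stage 2 presents R3+R4 = 3559 Ω as a load on stage 1's tap.
Stage 1's lower leg becomes R2‖(R3+R4) = 3305 Ω, so V_mid = 12.0 × 3305/4505 = 8.804 V.
Stage 2 is itself unloaded: V_out = V_mid × R4/(R3+R4) = 8.804 × 859/3559 = 2.12 V.

V_out ≈ 2.12 V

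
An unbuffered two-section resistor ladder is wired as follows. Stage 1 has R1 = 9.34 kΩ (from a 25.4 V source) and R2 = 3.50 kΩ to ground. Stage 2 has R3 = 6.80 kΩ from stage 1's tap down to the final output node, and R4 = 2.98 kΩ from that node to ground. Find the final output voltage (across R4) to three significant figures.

Stage 2 presents R3+R4 = 9.780 kΩ as a load on stage 1's tap.
Stage 1's lower leg becomes R2‖(R3+R4) = 2.578 kΩ, so V_mid = 25.4 × 2.578/11.92 = 5.494 V.
Stage 2 is itself unloaded: V_out = V_mid × R4/(R3+R4) = 5.494 × 2.98/9.780 = 1.67 V.

V_out ≈ 1.67 V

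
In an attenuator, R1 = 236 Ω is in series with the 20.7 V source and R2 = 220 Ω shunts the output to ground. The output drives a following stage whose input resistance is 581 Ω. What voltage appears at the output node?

V_out ≈ 8.35 V

The load sits in parallel with R2: R2‖R_L = (220 × 581) / (220 + 581) = 159.6 Ω.
V_out = 20.7 × 159.6 / (236 + 159.6) = 20.7 × 159.6/395.6 = 8.35 V.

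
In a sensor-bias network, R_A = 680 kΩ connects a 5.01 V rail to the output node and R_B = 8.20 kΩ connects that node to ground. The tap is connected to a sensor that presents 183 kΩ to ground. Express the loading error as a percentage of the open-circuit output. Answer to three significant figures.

4.24 %

The divider's output (Thévenin) resistance is R_A‖R_B = 8.102 kΩ.
Fractional drop under load = R_th/(R_th + R_L) = 8.102 / (8.102 + 183) = 0.04240.
So the output falls by 4.24 %.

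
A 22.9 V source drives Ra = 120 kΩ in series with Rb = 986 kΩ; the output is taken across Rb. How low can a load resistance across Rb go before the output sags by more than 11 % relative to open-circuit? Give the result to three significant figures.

R_L(min) ≈ 866 kΩ

Output resistance R_th = Ra‖Rb = (120 × 986)/1106 = 107.0 kΩ.
The fractional drop is R_th/(R_th + R_L); requiring this ≤ 0.110 gives R_L ≥ R_th(1/0.110 − 1) = 107.0 × 8.091 = 866 kΩ.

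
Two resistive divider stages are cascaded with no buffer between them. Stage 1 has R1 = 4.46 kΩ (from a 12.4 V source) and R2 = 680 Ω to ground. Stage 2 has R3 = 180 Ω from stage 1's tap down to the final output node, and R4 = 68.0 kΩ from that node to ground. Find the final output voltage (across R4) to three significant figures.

Stage 2 presents R3+R4 = 68180 Ω as a load on stage 1's tap.
Stage 1's lower leg becomes R2‖(R3+R4) = 673.3 Ω, so V_mid = 12.4 × 673.3/5133 = 1.626 V.
Stage 2 is itself unloaded: V_out = V_mid × R4/(R3+R4) = 1.626 × 68000/68180 = 1.62 V.

V_out ≈ 1.62 V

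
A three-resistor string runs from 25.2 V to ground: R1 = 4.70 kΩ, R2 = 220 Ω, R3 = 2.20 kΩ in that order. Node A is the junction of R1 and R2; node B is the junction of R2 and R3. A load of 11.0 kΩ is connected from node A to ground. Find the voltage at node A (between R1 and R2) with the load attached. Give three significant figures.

Below node A the series string R2+R3 = 2420 Ω sits in parallel with the 11000 Ω load: 1984 Ω.
V_A = 25.2 × 1984/(4700 + 1984) = 7.48 V.

V ≈ 7.48 V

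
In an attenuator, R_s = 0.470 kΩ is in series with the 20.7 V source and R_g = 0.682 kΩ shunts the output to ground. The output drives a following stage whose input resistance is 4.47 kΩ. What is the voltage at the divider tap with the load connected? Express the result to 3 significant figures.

The load sits in parallel with R_g: R_g‖R_L = (682 × 4470) / (682 + 4470) = 591.7 Ω.
V_out = 20.7 × 591.7 / (470 + 591.7) = 20.7 × 591.7/1062 = 11.5 V.

V_out ≈ 11.5 V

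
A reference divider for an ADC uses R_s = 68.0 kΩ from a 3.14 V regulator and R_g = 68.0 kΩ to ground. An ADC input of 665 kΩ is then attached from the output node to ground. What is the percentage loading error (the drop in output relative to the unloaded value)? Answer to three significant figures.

The divider's output (Thévenin) resistance is R_s‖R_g = 34.00 kΩ.
Fractional drop under load = R_th/(R_th + R_L) = 34.00 / (34.00 + 665) = 0.04864.
So the output falls by 4.86 %.

4.86 %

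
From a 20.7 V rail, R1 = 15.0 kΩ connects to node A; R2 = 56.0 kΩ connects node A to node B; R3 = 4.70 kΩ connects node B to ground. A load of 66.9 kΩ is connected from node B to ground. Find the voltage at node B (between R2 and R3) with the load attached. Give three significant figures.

At node B, R3 is in parallel with the load: R3‖R_L = 4.391 kΩ.
Below node A the resistance is R2 + (R3‖R_L) = 60.39 kΩ, so V_A = 20.7 × 60.39/75.39 = 16.58 V.
Then V_B = V_A × (R3‖R_L)/(R2 + R3‖R_L) = 16.58 × 4.391/60.39 = 1.21 V.

V ≈ 1.21 V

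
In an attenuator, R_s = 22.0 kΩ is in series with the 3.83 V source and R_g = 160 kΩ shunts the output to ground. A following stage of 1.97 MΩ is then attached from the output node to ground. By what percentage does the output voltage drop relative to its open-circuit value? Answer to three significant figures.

0.972 %

The divider's output (Thévenin) resistance is R_s‖R_g = 19.34 kΩ.
Fractional drop under load = R_th/(R_th + R_L) = 19.34 / (19.34 + 1970) = 0.009722.
So the output falls by 0.972 %.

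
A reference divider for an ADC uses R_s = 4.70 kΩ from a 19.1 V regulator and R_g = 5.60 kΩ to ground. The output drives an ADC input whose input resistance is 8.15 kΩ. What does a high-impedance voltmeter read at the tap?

V_out ≈ 7.91 V

The load sits in parallel with R_g: R_g‖R_L = (5.60 × 8.15) / (5.60 + 8.15) = 3.319 kΩ.
V_out = 19.1 × 3.319 / (4.70 + 3.319) = 19.1 × 3.319/8.019 = 7.91 V.
(Unloaded it would have been 10.4 V.)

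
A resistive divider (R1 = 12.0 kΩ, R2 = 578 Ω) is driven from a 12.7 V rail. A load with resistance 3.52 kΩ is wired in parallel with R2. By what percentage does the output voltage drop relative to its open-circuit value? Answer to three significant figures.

Unloaded V = 12.7 × 578/12580 = 0.58361 V.
Loaded: R2‖R_L = 496.5 Ω, giving V = 12.7 × 496.5/12500 = 0.50456 V.
Drop = (0.58361 − 0.50456) / 0.58361 = 13.5 %.

13.5 %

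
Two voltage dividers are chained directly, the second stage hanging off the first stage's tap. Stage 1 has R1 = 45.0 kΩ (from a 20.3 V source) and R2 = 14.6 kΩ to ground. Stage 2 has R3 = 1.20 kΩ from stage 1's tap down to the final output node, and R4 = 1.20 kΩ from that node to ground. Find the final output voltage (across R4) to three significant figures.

Stage 2 presents R3+R4 = 2.400 kΩ as a load on stage 1's tap.
Stage 1's lower leg becomes R2‖(R3+R4) = 2.061 kΩ, so V_mid = 20.3 × 2.061/47.06 = 0.8891 V.
Stage 2 is itself unloaded: V_out = V_mid × R4/(R3+R4) = 0.8891 × 1.20/2.400 = 0.445 V.

V_out ≈ 0.445 V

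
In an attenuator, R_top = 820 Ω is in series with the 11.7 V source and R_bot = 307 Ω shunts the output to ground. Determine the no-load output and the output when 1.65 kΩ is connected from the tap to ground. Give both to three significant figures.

Unloaded: 3.19 V; loaded: 2.81 V

Open-circuit: V = 11.7 × 307/(820 + 307) = 3.19 V.
With the load, R_bot becomes R_bot‖R_L = 258.8 Ω, so V = 11.7 × 258.8/1079 = 2.81 V.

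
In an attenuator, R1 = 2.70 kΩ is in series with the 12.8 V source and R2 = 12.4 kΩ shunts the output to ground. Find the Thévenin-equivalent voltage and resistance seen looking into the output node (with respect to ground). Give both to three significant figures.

V_th = 10.5 V, R_th = 2.22 kΩ

V_th is the open-circuit tap voltage: 12.8 × 12.4/(2.70 + 12.4) = 10.5 V.
With the supply zeroed, R1 and R2 appear in parallel from the tap: R_th = R1‖R2 = (2.70 × 12.4)/15.10 = 2.22 kΩ.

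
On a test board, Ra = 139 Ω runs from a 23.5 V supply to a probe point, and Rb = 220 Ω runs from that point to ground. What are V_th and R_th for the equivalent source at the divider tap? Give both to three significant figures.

V_th = 14.4 V, R_th = 85.2 Ω

V_th is the open-circuit tap voltage: 23.5 × 220/(139 + 220) = 14.4 V.
With the supply zeroed, Ra and Rb appear in parallel from the tap: R_th = Ra‖Rb = (139 × 220)/359.0 = 85.2 Ω.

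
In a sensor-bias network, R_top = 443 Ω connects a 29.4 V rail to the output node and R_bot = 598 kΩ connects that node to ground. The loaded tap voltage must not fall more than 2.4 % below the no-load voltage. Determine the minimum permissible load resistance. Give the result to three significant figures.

Output resistance R_th = R_top‖R_bot = (443 × 598000)/598400 = 442.7 Ω.
The fractional drop is R_th/(R_th + R_L); requiring this ≤ 0.0240 gives R_L ≥ R_th(1/0.0240 − 1) = 442.7 × 40.67 = 18.0 kΩ.

R_L(min) ≈ 18.0 kΩ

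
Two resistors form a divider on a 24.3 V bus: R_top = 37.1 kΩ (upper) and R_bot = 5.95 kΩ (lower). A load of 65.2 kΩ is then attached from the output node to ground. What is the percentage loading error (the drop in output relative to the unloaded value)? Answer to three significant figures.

7.29 %

The divider's output (Thévenin) resistance is R_top‖R_bot = 5.128 kΩ.
Fractional drop under load = R_th/(R_th + R_L) = 5.128 / (5.128 + 65.2) = 0.07291.
So the output falls by 7.29 %.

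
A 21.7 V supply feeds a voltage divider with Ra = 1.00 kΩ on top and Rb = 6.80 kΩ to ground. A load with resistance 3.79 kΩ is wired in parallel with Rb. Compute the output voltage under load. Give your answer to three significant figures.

The load sits in parallel with Rb: Rb‖R_L = (6.80 × 3.79) / (6.80 + 3.79) = 2.434 kΩ.
V_out = 21.7 × 2.434 / (1.00 + 2.434) = 21.7 × 2.434/3.434 = 15.4 V.

V_out ≈ 15.4 V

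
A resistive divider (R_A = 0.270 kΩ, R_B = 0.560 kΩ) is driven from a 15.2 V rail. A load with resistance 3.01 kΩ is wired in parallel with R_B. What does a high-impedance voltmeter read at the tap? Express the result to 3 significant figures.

V_out ≈ 9.67 V

The load sits in parallel with R_B: R_B‖R_L = (560 × 3010) / (560 + 3010) = 472.2 Ω.
V_out = 15.2 × 472.2 / (270 + 472.2) = 15.2 × 472.2/742.2 = 9.67 V.
(Unloaded it would have been 10.3 V.)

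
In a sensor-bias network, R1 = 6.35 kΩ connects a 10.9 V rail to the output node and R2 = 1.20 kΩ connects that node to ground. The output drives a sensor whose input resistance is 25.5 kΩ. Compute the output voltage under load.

V_out ≈ 1.67 V

The load sits in parallel with R2: R2‖R_L = (1.20 × 25.5) / (1.20 + 25.5) = 1.146 kΩ.
V_out = 10.9 × 1.146 / (6.35 + 1.146) = 10.9 × 1.146/7.496 = 1.67 V.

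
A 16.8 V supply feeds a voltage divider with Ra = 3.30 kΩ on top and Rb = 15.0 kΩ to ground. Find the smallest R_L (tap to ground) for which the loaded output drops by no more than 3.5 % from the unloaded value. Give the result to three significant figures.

Output resistance R_th = Ra‖Rb = (3.30 × 15.0)/18.30 = 2.705 kΩ.
The fractional drop is R_th/(R_th + R_L); requiring this ≤ 0.0350 gives R_L ≥ R_th(1/0.0350 − 1) = 2.705 × 27.57 = 74.6 kΩ.

R_L(min) ≈ 74.6 kΩ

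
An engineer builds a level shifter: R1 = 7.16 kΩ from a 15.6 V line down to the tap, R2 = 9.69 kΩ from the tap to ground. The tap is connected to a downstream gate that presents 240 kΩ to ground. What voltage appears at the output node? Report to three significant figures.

V_out ≈ 8.82 V

The load sits in parallel with R2: R2‖R_L = (9.69 × 240) / (9.69 + 240) = 9.314 kΩ.
V_out = 15.6 × 9.314 / (7.16 + 9.314) = 15.6 × 9.314/16.47 = 8.82 V.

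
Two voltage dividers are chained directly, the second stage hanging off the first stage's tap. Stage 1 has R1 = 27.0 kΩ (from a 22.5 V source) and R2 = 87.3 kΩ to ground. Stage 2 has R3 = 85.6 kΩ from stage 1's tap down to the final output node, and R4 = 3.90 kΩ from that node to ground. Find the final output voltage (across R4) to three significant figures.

Stage 2 presents R3+R4 = 89.50 kΩ as a load on stage 1's tap.
Stage 1's lower leg becomes R2‖(R3+R4) = 44.19 kΩ, so V_mid = 22.5 × 44.19/71.19 = 13.97 V.
Stage 2 is itself unloaded: V_out = V_mid × R4/(R3+R4) = 13.97 × 3.90/89.50 = 0.609 V.

V_out ≈ 0.609 V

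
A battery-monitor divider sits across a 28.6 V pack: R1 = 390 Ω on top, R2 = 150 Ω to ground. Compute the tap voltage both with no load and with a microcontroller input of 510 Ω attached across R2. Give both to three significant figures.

Unloaded: 7.94 V; loaded: 6.55 V

Open-circuit: V = 28.6 × 150/(390 + 150) = 7.94 V.
With the load, R2 becomes R2‖R_L = 115.9 Ω, so V = 28.6 × 115.9/505.9 = 6.55 V.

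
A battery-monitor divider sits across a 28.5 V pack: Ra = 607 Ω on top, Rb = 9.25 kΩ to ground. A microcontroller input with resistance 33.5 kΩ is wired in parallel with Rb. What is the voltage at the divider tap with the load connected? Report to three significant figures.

The load sits in parallel with Rb: Rb‖R_L = (9250 × 33500) / (9250 + 33500) = 7249 Ω.
V_out = 28.5 × 7249 / (607 + 7249) = 28.5 × 7249/7856 = 26.3 V.
(Unloaded it would have been 26.7 V.)

V_out ≈ 26.3 V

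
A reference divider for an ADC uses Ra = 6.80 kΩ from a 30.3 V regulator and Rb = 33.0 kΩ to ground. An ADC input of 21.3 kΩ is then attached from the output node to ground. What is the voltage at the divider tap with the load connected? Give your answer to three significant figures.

The load sits in parallel with Rb: Rb‖R_L = (33.0 × 21.3) / (33.0 + 21.3) = 12.94 kΩ.
V_out = 30.3 × 12.94 / (6.80 + 12.94) = 30.3 × 12.94/19.74 = 19.9 V.
(Unloaded it would have been 25.1 V.)

V_out ≈ 19.9 V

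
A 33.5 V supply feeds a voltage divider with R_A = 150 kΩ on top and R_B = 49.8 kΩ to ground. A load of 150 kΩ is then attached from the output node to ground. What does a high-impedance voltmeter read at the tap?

V_out ≈ 6.68 V

The load sits in parallel with R_B: R_B‖R_L = (49.8 × 150) / (49.8 + 150) = 37.39 kΩ.
V_out = 33.5 × 37.39 / (150 + 37.39) = 33.5 × 37.39/187.4 = 6.68 V.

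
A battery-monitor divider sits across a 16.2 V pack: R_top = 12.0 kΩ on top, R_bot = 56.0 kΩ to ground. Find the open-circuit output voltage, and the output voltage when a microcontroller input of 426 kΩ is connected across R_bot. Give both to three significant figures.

Open-circuit: V = 16.2 × 56.0/(12.0 + 56.0) = 13.3 V.
With the load, R_bot becomes R_bot‖R_L = 49.49 kΩ, so V = 16.2 × 49.49/61.49 = 13.0 V.

Unloaded: 13.3 V; loaded: 13.0 V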